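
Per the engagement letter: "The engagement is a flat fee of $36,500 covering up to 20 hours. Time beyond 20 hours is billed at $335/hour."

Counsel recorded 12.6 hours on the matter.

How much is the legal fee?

12.6 hours is within the 20-hour scope; only the flat fee applies.

$36,500.00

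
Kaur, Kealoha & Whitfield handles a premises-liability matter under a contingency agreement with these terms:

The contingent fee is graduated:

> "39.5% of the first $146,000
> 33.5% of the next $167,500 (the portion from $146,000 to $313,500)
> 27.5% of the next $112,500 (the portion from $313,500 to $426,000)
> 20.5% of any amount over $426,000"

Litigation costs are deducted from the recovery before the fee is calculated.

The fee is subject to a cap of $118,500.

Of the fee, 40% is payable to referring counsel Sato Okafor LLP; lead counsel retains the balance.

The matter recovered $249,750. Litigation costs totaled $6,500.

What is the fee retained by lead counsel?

$54,149.25

Fee base (net of costs): $249,750 − $6,500 = $243,250
First $146,000 at 39.5% = $57,670.00
Remaining $97,250 at 33.5% = $32,578.75
Fee: $57,670.00 + $32,578.75 = $90,248.75
$90,248.75 is under the $118,500 cap.
Referral share: 40% of $90,248.75 = $36,099.50; lead counsel retains $90,248.75 − $36,099.50 = $54,149.25.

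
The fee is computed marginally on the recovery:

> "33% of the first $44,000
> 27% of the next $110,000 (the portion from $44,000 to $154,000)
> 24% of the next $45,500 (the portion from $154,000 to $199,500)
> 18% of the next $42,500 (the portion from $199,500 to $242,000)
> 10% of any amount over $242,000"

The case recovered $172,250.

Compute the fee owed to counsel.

$48,600.00

First $44,000 at 33% = $14,520.00
Next $110,000 at 27% = $29,700.00
Remaining $18,250 at 24% = $4,380.00
Fee: $14,520.00 + $29,700.00 + $4,380.00 = $48,600.00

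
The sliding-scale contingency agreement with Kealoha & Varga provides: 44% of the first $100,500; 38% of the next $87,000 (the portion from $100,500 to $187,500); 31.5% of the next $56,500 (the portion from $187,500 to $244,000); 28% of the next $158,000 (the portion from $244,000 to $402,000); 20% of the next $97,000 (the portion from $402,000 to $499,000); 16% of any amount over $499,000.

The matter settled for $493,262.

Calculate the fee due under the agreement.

$157,569.90

First $100,500 at 44% = $44,220.00
Next $87,000 at 38% = $33,060.00
Next $56,500 at 31.5% = $17,797.50
Next $158,000 at 28% = $44,240.00
Remaining $91,262 at 20% = $18,252.40
Fee: $44,220.00 + $33,060.00 + $17,797.50 + $44,240.00 + $18,252.40 = $157,569.90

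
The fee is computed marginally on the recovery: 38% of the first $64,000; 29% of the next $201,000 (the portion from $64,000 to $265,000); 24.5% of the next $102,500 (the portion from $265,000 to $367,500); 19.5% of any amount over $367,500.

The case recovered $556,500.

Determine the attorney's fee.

First $64,000 at 38% = $24,320.00
Next $201,000 at 29% = $58,290.00
Next $102,500 at 24.5% = $25,112.50
Remaining $189,000 at 19.5% = $36,855.00
Fee: $24,320.00 + $58,290.00 + $25,112.50 + $36,855.00 = $144,577.50

$144,577.50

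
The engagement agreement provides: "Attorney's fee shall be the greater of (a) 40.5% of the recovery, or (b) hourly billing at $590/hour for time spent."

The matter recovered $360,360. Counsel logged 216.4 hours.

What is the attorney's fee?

(a) 40.5% of $360,360 = $145,945.80
(b) 216.4 × $590 = $127,676.00
The greater is (a): $145,945.80.

$145,945.80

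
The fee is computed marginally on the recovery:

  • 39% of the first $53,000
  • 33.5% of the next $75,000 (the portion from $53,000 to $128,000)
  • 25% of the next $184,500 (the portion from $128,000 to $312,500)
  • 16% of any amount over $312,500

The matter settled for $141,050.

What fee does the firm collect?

First $53,000 at 39% = $20,670.00
Next $75,000 at 33.5% = $25,125.00
Remaining $13,050 at 25% = $3,262.50
Fee: $20,670.00 + $25,125.00 + $3,262.50 = $49,057.50

$49,057.50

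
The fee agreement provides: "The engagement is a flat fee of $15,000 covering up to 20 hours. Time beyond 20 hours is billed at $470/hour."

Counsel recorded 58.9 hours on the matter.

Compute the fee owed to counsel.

$33,283.00

Flat fee: $15,000.00
Excess hours: 58.9 − 20 = 38.9
Overrun: 38.9 × $470 = $18,283.00
Total: $15,000.00 + $18,283.00 = $33,283.00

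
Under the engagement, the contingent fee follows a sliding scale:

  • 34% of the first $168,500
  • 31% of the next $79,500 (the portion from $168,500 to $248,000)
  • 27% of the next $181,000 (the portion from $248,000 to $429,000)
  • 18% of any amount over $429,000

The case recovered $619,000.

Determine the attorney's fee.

$165,005.00

First $168,500 at 34% = $57,290.00
Next $79,500 at 31% = $24,645.00
Next $181,000 at 27% = $48,870.00
Remaining $190,000 at 18% = $34,200.00
Fee: $57,290.00 + $24,645.00 + $48,870.00 + $34,200.00 = $165,005.00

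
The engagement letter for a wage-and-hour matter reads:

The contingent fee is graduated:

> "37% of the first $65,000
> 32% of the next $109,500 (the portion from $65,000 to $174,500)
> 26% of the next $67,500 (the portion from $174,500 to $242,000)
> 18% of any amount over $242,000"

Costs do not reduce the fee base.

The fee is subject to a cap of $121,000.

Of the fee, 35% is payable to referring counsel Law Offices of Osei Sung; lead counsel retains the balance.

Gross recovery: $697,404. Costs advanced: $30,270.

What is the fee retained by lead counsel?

$78,650.00

Fee base is the gross recovery, $697,404; costs are reimbursed separately.
First $65,000 at 37% = $24,050.00
Next $109,500 at 32% = $35,040.00
Next $67,500 at 26% = $17,550.00
Remaining $455,404 at 18% = $81,972.72
Fee: $24,050.00 + $35,040.00 + $17,550.00 + $81,972.72 = $158,612.72
$158,612.72 exceeds the $121,000 cap, so the fee is capped at $121,000.00.
Referral share: 35% of $121,000.00 = $42,350.00; lead counsel retains $121,000.00 − $42,350.00 = $78,650.00.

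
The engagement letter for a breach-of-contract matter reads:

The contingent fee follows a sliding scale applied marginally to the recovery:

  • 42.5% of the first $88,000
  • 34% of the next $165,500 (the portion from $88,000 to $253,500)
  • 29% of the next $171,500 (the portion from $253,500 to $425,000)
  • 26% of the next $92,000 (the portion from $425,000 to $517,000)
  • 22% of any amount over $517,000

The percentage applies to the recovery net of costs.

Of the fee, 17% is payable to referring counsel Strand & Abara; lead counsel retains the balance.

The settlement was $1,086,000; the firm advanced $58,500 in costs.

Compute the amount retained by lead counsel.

Fee base (net of costs): $1,086,000 − $58,500 = $1,027,500
First $88,000 at 42.5% = $37,400.00
Next $165,500 at 34% = $56,270.00
Next $171,500 at 29% = $49,735.00
Next $92,000 at 26% = $23,920.00
Remaining $510,500 at 22% = $112,310.00
Fee: $37,400.00 + $56,270.00 + $49,735.00 + $23,920.00 + $112,310.00 = $279,635.00
Referral share: 17% of $279,635.00 = $47,537.95; lead counsel retains $279,635.00 − $47,537.95 = $232,097.05.

$232,097.05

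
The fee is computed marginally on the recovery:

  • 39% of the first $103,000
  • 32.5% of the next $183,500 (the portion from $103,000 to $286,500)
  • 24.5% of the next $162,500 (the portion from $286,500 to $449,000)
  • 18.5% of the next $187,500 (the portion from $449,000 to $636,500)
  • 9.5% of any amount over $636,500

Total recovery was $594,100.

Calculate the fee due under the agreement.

First $103,000 at 39% = $40,170.00
Next $183,500 at 32.5% = $59,637.50
Next $162,500 at 24.5% = $39,812.50
Remaining $145,100 at 18.5% = $26,843.50
Fee: $40,170.00 + $59,637.50 + $39,812.50 + $26,843.50 = $166,463.50

$166,463.50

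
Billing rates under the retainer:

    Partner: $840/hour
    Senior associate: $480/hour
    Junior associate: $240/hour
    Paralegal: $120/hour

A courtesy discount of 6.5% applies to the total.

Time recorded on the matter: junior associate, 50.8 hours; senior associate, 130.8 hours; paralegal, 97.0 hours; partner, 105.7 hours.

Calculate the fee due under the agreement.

Partner: 105.7 × $840 = $88,788.00
Senior associate: 130.8 × $480 = $62,784.00
Junior associate: 50.8 × $240 = $12,192.00
Paralegal: 97.0 × $120 = $11,640.00
Subtotal: $175,404.00
Less 6.5% discount: −$11,401.26
Total: $175,404.00 − $11,401.26 = $164,002.74

$164,002.74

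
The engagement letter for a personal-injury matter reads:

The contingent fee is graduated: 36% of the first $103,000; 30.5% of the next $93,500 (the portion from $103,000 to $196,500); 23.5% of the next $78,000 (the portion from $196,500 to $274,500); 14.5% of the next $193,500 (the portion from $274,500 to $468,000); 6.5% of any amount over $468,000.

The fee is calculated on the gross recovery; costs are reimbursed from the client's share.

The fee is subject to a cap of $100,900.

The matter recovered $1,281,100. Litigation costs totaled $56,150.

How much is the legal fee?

$100,900.00

Fee base is the gross recovery, $1,281,100; costs are reimbursed separately.
First $103,000 at 36% = $37,080.00
Next $93,500 at 30.5% = $28,517.50
Next $78,000 at 23.5% = $18,330.00
Next $193,500 at 14.5% = $28,057.50
Remaining $813,100 at 6.5% = $52,851.50
Fee: $37,080.00 + $28,517.50 + $18,330.00 + $28,057.50 + $52,851.50 = $164,836.50
$164,836.50 exceeds the $100,900 cap, so the fee is capped at $100,900.00.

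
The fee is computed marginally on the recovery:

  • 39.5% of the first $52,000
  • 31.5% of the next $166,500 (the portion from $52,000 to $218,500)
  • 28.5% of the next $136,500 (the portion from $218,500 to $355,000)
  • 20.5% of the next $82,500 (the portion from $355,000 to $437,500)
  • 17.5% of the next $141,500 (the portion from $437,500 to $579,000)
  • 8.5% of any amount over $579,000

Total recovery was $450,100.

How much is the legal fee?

First $52,000 at 39.5% = $20,540.00
Next $166,500 at 31.5% = $52,447.50
Next $136,500 at 28.5% = $38,902.50
Next $82,500 at 20.5% = $16,912.50
Remaining $12,600 at 17.5% = $2,205.00
Fee: $20,540.00 + $52,447.50 + $38,902.50 + $16,912.50 + $2,205.00 = $131,007.50

$131,007.50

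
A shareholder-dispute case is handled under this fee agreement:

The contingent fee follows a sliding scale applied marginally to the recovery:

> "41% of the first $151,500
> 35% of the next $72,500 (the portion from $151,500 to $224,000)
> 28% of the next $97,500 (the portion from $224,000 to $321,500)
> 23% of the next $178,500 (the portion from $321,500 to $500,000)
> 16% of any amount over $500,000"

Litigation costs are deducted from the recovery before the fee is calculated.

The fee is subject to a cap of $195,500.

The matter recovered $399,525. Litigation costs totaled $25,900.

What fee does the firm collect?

$126,778.75

Fee base (net of costs): $399,525 − $25,900 = $373,625
First $151,500 at 41% = $62,115.00
Next $72,500 at 35% = $25,375.00
Next $97,500 at 28% = $27,300.00
Remaining $52,125 at 23% = $11,988.75
Fee: $62,115.00 + $25,375.00 + $27,300.00 + $11,988.75 = $126,778.75
$126,778.75 is under the $195,500 cap.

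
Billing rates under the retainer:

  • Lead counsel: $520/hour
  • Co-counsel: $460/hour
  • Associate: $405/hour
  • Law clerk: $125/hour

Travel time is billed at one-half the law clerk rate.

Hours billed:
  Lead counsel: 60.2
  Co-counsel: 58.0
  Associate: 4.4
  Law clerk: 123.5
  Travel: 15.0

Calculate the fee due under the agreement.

$76,141.00

Lead counsel: 60.2 × $520 = $31,304.00
Co-counsel: 58.0 × $460 = $26,680.00
Associate: 4.4 × $405 = $1,782.00
Law clerk: 123.5 × $125 = $15,437.50
Subtotal: $31,304.00 + $26,680.00 + $1,782.00 + $15,437.50 = $75,203.50
Travel: 15.0 × ($125 ÷ 2) = 15.0 × $62.50 = $937.50
Total: $75,203.50 + $937.50 = $76,141.00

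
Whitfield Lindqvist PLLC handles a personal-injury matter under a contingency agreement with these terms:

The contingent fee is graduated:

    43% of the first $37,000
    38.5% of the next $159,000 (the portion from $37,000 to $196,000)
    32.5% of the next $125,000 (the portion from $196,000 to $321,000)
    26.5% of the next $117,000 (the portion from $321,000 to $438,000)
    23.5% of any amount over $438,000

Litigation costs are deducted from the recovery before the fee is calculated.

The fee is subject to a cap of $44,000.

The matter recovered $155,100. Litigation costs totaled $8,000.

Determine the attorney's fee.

$44,000.00

Fee base (net of costs): $155,100 − $8,000 = $147,100
First $37,000 at 43% = $15,910.00
Remaining $110,100 at 38.5% = $42,388.50
Fee: $15,910.00 + $42,388.50 = $58,298.50
$58,298.50 exceeds the $44,000 cap, so the fee is capped at $44,000.00.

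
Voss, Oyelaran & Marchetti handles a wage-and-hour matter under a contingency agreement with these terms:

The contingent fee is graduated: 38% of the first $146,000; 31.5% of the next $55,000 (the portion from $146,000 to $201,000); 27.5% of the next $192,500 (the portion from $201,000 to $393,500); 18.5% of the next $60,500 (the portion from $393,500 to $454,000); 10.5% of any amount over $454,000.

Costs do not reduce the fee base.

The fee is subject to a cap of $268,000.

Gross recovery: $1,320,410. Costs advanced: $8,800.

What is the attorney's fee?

Fee base is the gross recovery, $1,320,410; costs are reimbursed separately.
First $146,000 at 38% = $55,480.00
Next $55,000 at 31.5% = $17,325.00
Next $192,500 at 27.5% = $52,937.50
Next $60,500 at 18.5% = $11,192.50
Remaining $866,410 at 10.5% = $90,973.05
Fee: $55,480.00 + $17,325.00 + $52,937.50 + $11,192.50 + $90,973.05 = $227,908.05
$227,908.05 is under the $268,000 cap.

$227,908.05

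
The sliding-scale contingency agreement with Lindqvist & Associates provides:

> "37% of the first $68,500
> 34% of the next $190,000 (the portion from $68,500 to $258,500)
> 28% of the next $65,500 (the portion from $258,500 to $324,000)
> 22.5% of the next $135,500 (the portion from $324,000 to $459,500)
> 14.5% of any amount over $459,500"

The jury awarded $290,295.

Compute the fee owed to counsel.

First $68,500 at 37% = $25,345.00
Next $190,000 at 34% = $64,600.00
Remaining $31,795 at 28% = $8,902.60
Fee: $25,345.00 + $64,600.00 + $8,902.60 = $98,847.60

$98,847.60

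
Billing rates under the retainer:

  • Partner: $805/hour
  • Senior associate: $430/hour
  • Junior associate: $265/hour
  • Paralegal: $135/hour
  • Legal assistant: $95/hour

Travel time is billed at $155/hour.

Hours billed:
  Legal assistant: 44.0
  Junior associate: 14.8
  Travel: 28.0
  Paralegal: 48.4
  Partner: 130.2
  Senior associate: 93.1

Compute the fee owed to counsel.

Partner: 130.2 × $805 = $104,811.00
Senior associate: 93.1 × $430 = $40,033.00
Junior associate: 14.8 × $265 = $3,922.00
Paralegal: 48.4 × $135 = $6,534.00
Legal assistant: 44.0 × $95 = $4,180.00
Subtotal: $104,811.00 + $40,033.00 + $3,922.00 + $6,534.00 + $4,180.00 = $159,480.00
Travel: 28.0 × $155 = $4,340.00
Total: $159,480.00 + $4,340.00 = $163,820.00

$163,820.00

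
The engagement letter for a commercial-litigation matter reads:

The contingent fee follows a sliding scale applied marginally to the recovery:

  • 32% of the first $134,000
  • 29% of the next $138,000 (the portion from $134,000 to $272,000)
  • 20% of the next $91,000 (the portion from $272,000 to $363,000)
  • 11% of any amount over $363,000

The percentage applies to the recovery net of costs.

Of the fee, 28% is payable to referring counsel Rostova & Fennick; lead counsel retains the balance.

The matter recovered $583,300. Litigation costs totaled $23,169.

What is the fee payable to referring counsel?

$34,379.63

Fee base (net of costs): $583,300 − $23,169 = $560,131
First $134,000 at 32% = $42,880.00
Next $138,000 at 29% = $40,020.00
Next $91,000 at 20% = $18,200.00
Remaining $197,131 at 11% = $21,684.41
Fee: $42,880.00 + $40,020.00 + $18,200.00 + $21,684.41 = $122,784.41
Referral share: 28% of $122,784.41 = $34,379.63; lead counsel retains $122,784.41 − $34,379.63 = $88,404.78.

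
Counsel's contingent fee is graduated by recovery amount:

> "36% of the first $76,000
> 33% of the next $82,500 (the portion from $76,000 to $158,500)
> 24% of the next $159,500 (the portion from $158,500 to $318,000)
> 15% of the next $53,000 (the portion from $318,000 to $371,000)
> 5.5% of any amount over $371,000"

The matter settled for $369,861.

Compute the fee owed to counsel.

$100,644.15

First $76,000 at 36% = $27,360.00
Next $82,500 at 33% = $27,225.00
Next $159,500 at 24% = $38,280.00
Remaining $51,861 at 15% = $7,779.15
Fee: $27,360.00 + $27,225.00 + $38,280.00 + $7,779.15 = $100,644.15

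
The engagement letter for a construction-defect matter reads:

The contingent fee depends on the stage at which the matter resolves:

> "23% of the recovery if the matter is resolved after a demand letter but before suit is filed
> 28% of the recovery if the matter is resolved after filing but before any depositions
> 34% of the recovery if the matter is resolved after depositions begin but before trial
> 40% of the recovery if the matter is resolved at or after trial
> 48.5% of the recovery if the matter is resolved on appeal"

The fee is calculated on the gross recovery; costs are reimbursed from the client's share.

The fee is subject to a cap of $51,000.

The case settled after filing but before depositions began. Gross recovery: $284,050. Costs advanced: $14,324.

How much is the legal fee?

$51,000.00

Fee base is the gross recovery, $284,050; costs are reimbursed separately.
The matter settled after filing but before depositions began, so the 28% rate applies.
$284,050 × 28% = $79,534.00
$79,534.00 exceeds the $51,000 cap, so the fee is capped at $51,000.00.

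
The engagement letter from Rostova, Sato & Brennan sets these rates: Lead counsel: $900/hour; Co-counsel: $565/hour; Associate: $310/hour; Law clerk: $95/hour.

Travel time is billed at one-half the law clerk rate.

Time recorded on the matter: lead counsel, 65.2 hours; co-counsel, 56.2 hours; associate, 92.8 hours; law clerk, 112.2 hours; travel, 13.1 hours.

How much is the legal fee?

Lead counsel: 65.2 × $900 = $58,680.00
Co-counsel: 56.2 × $565 = $31,753.00
Associate: 92.8 × $310 = $28,768.00
Law clerk: 112.2 × $95 = $10,659.00
Subtotal: $58,680.00 + $31,753.00 + $28,768.00 + $10,659.00 = $129,860.00
Travel: 13.1 × ($95 ÷ 2) = 13.1 × $47.50 = $622.25
Total: $129,860.00 + $622.25 = $130,482.25

$130,482.25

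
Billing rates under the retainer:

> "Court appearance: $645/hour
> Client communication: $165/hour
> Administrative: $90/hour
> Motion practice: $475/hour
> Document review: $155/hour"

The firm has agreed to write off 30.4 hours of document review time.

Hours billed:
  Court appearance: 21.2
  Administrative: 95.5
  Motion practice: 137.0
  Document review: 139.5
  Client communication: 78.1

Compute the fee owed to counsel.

$117,141.00

Court appearance: 21.2 × $645 = $13,674.00
Client communication: 78.1 × $165 = $12,886.50
Administrative: 95.5 × $90 = $8,595.00
Motion practice: 137.0 × $475 = $65,075.00
Document review: 139.5 × $155 = $21,622.50
Subtotal: $121,853.00
Write-off: 30.4 × $155 = $4,712.00
Total: $121,853.00 − $4,712.00 = $117,141.00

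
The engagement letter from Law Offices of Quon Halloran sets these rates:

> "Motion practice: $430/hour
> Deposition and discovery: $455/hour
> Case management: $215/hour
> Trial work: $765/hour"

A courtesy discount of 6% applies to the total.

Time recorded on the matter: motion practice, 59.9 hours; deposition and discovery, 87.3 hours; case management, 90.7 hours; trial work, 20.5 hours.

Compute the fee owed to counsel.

Motion practice: 59.9 × $430 = $25,757.00
Deposition and discovery: 87.3 × $455 = $39,721.50
Case management: 90.7 × $215 = $19,500.50
Trial work: 20.5 × $765 = $15,682.50
Subtotal: $100,661.50
Less 6% discount: −$6,039.69
Total: $100,661.50 − $6,039.69 = $94,621.81

$94,621.81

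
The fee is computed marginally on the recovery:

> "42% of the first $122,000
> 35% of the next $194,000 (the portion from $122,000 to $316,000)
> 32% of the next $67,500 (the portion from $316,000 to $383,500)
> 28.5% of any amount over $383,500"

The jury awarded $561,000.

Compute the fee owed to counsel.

First $122,000 at 42% = $51,240.00
Next $194,000 at 35% = $67,900.00
Next $67,500 at 32% = $21,600.00
Remaining $177,500 at 28.5% = $50,587.50
Fee: $51,240.00 + $67,900.00 + $21,600.00 + $50,587.50 = $191,327.50

$191,327.50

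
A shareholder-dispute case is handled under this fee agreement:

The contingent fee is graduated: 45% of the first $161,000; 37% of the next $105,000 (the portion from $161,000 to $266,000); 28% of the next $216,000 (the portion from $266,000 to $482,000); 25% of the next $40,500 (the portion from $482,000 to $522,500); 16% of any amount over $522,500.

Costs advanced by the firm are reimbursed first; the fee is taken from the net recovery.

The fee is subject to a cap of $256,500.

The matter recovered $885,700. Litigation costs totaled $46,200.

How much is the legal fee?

$232,625.00

Fee base (net of costs): $885,700 − $46,200 = $839,500
First $161,000 at 45% = $72,450.00
Next $105,000 at 37% = $38,850.00
Next $216,000 at 28% = $60,480.00
Next $40,500 at 25% = $10,125.00
Remaining $317,000 at 16% = $50,720.00
Fee: $72,450.00 + $38,850.00 + $60,480.00 + $10,125.00 + $50,720.00 = $232,625.00
$232,625.00 is under the $256,500 cap.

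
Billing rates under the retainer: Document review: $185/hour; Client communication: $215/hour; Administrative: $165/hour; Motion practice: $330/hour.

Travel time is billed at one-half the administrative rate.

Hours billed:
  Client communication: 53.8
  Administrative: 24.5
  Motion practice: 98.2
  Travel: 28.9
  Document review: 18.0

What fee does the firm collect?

$53,729.75

Document review: 18.0 × $185 = $3,330.00
Client communication: 53.8 × $215 = $11,567.00
Administrative: 24.5 × $165 = $4,042.50
Motion practice: 98.2 × $330 = $32,406.00
Subtotal: $3,330.00 + $11,567.00 + $4,042.50 + $32,406.00 = $51,345.50
Travel: 28.9 × ($165 ÷ 2) = 28.9 × $82.50 = $2,384.25
Total: $51,345.50 + $2,384.25 = $53,729.75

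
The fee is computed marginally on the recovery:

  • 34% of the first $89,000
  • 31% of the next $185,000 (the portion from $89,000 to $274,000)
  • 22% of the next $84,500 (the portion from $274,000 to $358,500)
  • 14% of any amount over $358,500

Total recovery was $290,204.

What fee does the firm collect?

First $89,000 at 34% = $30,260.00
Next $185,000 at 31% = $57,350.00
Remaining $16,204 at 22% = $3,564.88
Fee: $30,260.00 + $57,350.00 + $3,564.88 = $91,174.88

$91,174.88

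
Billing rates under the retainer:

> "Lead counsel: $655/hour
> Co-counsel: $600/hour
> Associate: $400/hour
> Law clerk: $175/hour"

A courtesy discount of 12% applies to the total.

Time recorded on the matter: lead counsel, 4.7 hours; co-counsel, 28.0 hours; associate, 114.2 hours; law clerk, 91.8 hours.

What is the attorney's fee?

$71,828.68

Lead counsel: 4.7 × $655 = $3,078.50
Co-counsel: 28.0 × $600 = $16,800.00
Associate: 114.2 × $400 = $45,680.00
Law clerk: 91.8 × $175 = $16,065.00
Subtotal: $81,623.50
Less 12% discount: −$9,794.82
Total: $81,623.50 − $9,794.82 = $71,828.68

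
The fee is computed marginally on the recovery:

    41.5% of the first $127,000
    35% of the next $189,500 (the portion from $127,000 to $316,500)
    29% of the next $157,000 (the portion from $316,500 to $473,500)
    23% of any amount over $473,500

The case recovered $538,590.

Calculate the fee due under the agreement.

$179,530.70

First $127,000 at 41.5% = $52,705.00
Next $189,500 at 35% = $66,325.00
Next $157,000 at 29% = $45,530.00
Remaining $65,090 at 23% = $14,970.70
Fee: $52,705.00 + $66,325.00 + $45,530.00 + $14,970.70 = $179,530.70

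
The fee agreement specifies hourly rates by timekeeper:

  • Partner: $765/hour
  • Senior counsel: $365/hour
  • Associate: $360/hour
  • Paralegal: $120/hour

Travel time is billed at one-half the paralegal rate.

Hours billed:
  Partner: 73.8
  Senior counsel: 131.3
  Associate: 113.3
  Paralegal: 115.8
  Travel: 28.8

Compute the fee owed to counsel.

$160,793.50

Partner: 73.8 × $765 = $56,457.00
Senior counsel: 131.3 × $365 = $47,924.50
Associate: 113.3 × $360 = $40,788.00
Paralegal: 115.8 × $120 = $13,896.00
Subtotal: $56,457.00 + $47,924.50 + $40,788.00 + $13,896.00 = $159,065.50
Travel: 28.8 × ($120 ÷ 2) = 28.8 × $60.00 = $1,728.00
Total: $159,065.50 + $1,728.00 = $160,793.50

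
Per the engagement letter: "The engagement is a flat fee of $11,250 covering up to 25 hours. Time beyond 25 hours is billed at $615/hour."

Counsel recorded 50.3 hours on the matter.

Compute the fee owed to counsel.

Flat fee: $11,250.00
Excess hours: 50.3 − 25 = 25.3
Overrun: 25.3 × $615 = $15,559.50
Total: $11,250.00 + $15,559.50 = $26,809.50

$26,809.50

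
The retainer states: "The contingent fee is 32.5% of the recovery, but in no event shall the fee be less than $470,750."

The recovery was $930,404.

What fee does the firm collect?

$470,750.00

32.5% of $930,404 = $302,381.30
That is below the $470,750 minimum, so the minimum applies.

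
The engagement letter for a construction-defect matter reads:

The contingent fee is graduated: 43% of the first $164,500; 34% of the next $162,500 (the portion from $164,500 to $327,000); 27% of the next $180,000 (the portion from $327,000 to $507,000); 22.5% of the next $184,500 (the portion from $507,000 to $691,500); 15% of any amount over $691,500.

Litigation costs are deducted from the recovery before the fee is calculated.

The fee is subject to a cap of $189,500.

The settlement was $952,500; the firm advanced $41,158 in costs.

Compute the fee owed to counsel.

$189,500.00

Fee base (net of costs): $952,500 − $41,158 = $911,342
First $164,500 at 43% = $70,735.00
Next $162,500 at 34% = $55,250.00
Next $180,000 at 27% = $48,600.00
Next $184,500 at 22.5% = $41,512.50
Remaining $219,842 at 15% = $32,976.30
Fee: $70,735.00 + $55,250.00 + $48,600.00 + $41,512.50 + $32,976.30 = $249,073.80
$249,073.80 exceeds the $189,500 cap, so the fee is capped at $189,500.00.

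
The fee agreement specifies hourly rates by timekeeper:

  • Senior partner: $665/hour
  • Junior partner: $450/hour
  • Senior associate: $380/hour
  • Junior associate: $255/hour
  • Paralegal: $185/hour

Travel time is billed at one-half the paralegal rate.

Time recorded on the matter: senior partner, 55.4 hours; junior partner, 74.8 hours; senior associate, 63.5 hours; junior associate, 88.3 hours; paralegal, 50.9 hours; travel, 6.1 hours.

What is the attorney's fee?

Senior partner: 55.4 × $665 = $36,841.00
Junior partner: 74.8 × $450 = $33,660.00
Senior associate: 63.5 × $380 = $24,130.00
Junior associate: 88.3 × $255 = $22,516.50
Paralegal: 50.9 × $185 = $9,416.50
Subtotal: $36,841.00 + $33,660.00 + $24,130.00 + $22,516.50 + $9,416.50 = $126,564.00
Travel: 6.1 × ($185 ÷ 2) = 6.1 × $92.50 = $564.25
Total: $126,564.00 + $564.25 = $127,128.25

$127,128.25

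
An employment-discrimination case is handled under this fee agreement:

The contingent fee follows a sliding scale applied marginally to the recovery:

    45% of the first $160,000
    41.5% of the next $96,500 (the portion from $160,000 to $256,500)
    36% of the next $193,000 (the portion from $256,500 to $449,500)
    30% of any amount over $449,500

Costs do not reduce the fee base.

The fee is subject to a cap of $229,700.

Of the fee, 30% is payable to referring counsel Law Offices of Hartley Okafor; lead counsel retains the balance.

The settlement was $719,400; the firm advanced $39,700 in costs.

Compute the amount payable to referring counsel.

$68,910.00

Fee base is the gross recovery, $719,400; costs are reimbursed separately.
First $160,000 at 45% = $72,000.00
Next $96,500 at 41.5% = $40,047.50
Next $193,000 at 36% = $69,480.00
Remaining $269,900 at 30% = $80,970.00
Fee: $72,000.00 + $40,047.50 + $69,480.00 + $80,970.00 = $262,497.50
$262,497.50 exceeds the $229,700 cap, so the fee is capped at $229,700.00.
Referral share: 30% of $229,700.00 = $68,910.00; lead counsel retains $229,700.00 − $68,910.00 = $160,790.00.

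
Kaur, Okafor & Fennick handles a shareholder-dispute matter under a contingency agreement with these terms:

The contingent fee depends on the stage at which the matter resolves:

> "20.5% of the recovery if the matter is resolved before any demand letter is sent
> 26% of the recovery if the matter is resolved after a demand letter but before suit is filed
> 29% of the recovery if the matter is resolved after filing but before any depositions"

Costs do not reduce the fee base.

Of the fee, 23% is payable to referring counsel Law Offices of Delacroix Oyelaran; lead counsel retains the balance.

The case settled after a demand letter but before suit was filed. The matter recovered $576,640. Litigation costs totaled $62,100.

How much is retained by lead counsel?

Fee base is the gross recovery, $576,640; costs are reimbursed separately.
The matter settled after a demand letter but before suit was filed, so the 26% rate applies.
$576,640 × 26% = $149,926.40
Referral share: 23% of $149,926.40 = $34,483.07; lead counsel retains $149,926.40 − $34,483.07 = $115,443.33.

$115,443.33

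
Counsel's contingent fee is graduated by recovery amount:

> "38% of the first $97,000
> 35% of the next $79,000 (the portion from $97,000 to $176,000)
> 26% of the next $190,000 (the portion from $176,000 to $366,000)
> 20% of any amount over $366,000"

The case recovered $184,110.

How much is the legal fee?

First $97,000 at 38% = $36,860.00
Next $79,000 at 35% = $27,650.00
Remaining $8,110 at 26% = $2,108.60
Fee: $36,860.00 + $27,650.00 + $2,108.60 = $66,618.60

$66,618.60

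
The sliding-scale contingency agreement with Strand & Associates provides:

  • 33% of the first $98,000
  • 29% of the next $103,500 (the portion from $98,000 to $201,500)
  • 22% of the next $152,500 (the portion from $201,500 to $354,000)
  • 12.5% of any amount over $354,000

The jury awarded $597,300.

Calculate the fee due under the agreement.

$126,317.50

First $98,000 at 33% = $32,340.00
Next $103,500 at 29% = $30,015.00
Next $152,500 at 22% = $33,550.00
Remaining $243,300 at 12.5% = $30,412.50
Fee: $32,340.00 + $30,015.00 + $33,550.00 + $30,412.50 = $126,317.50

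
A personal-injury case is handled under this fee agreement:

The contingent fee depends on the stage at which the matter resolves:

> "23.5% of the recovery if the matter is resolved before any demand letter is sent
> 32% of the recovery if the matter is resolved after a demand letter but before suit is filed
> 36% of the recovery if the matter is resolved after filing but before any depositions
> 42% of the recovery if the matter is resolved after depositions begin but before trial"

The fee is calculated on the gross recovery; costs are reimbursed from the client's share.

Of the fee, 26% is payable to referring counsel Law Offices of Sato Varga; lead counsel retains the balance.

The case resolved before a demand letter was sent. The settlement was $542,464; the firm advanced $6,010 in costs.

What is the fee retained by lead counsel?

Fee base is the gross recovery, $542,464; costs are reimbursed separately.
The matter resolved before a demand letter was sent, so the 23.5% rate applies.
$542,464 × 23.5% = $127,479.04
Referral share: 26% of $127,479.04 = $33,144.55; lead counsel retains $127,479.04 − $33,144.55 = $94,334.49.

$94,334.49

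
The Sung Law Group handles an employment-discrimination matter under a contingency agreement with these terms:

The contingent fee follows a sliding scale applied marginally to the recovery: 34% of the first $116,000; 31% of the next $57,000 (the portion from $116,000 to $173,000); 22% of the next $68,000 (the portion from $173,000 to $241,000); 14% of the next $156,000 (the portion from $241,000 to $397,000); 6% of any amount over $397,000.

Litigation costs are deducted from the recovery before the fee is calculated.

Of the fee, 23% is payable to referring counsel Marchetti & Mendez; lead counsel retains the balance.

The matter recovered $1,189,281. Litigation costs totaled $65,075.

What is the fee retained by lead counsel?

Fee base (net of costs): $1,189,281 − $65,075 = $1,124,206
First $116,000 at 34% = $39,440.00
Next $57,000 at 31% = $17,670.00
Next $68,000 at 22% = $14,960.00
Next $156,000 at 14% = $21,840.00
Remaining $727,206 at 6% = $43,632.36
Fee: $39,440.00 + $17,670.00 + $14,960.00 + $21,840.00 + $43,632.36 = $137,542.36
Referral share: 23% of $137,542.36 = $31,634.74; lead counsel retains $137,542.36 − $31,634.74 = $105,907.62.

$105,907.62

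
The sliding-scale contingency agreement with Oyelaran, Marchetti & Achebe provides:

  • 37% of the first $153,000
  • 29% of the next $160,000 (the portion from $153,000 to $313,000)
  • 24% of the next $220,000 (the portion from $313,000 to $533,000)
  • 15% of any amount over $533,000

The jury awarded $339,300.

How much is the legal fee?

First $153,000 at 37% = $56,610.00
Next $160,000 at 29% = $46,400.00
Remaining $26,300 at 24% = $6,312.00
Fee: $56,610.00 + $46,400.00 + $6,312.00 = $109,322.00

$109,322.00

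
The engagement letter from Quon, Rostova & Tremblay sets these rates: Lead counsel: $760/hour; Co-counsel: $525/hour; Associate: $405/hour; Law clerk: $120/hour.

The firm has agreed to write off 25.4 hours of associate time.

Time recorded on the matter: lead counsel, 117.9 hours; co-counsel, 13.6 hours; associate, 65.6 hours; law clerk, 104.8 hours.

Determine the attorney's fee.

$125,601.00

Lead counsel: 117.9 × $760 = $89,604.00
Co-counsel: 13.6 × $525 = $7,140.00
Associate: 65.6 × $405 = $26,568.00
Law clerk: 104.8 × $120 = $12,576.00
Subtotal: $135,888.00
Write-off: 25.4 × $405 = $10,287.00
Total: $135,888.00 − $10,287.00 = $125,601.00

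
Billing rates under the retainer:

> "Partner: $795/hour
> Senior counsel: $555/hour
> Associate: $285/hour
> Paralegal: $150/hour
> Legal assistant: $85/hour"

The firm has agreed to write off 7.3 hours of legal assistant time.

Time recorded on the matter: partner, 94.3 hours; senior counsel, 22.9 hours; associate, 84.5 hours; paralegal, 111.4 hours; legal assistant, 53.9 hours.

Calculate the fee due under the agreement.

Partner: 94.3 × $795 = $74,968.50
Senior counsel: 22.9 × $555 = $12,709.50
Associate: 84.5 × $285 = $24,082.50
Paralegal: 111.4 × $150 = $16,710.00
Legal assistant: 53.9 × $85 = $4,581.50
Subtotal: $133,052.00
Write-off: 7.3 × $85 = $620.50
Total: $133,052.00 − $620.50 = $132,431.50

$132,431.50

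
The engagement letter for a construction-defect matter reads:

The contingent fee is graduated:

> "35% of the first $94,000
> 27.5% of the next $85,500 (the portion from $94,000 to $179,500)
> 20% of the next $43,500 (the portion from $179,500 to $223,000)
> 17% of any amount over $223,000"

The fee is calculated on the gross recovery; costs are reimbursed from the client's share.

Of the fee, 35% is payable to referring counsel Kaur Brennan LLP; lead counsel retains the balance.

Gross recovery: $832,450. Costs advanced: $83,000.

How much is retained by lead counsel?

$109,667.35

Fee base is the gross recovery, $832,450; costs are reimbursed separately.
First $94,000 at 35% = $32,900.00
Next $85,500 at 27.5% = $23,512.50
Next $43,500 at 20% = $8,700.00
Remaining $609,450 at 17% = $103,606.50
Fee: $32,900.00 + $23,512.50 + $8,700.00 + $103,606.50 = $168,719.00
Referral share: 35% of $168,719.00 = $59,051.65; lead counsel retains $168,719.00 − $59,051.65 = $109,667.35.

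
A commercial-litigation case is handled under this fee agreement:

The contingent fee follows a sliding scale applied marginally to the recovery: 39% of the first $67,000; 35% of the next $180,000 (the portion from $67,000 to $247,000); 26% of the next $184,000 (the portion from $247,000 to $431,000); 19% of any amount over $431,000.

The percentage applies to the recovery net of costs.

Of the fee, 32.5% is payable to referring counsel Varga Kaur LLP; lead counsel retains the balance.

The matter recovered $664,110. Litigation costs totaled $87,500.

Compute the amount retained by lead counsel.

Fee base (net of costs): $664,110 − $87,500 = $576,610
First $67,000 at 39% = $26,130.00
Next $180,000 at 35% = $63,000.00
Next $184,000 at 26% = $47,840.00
Remaining $145,610 at 19% = $27,665.90
Fee: $26,130.00 + $63,000.00 + $47,840.00 + $27,665.90 = $164,635.90
Referral share: 32.5% of $164,635.90 = $53,506.67; lead counsel retains $164,635.90 − $53,506.67 = $111,129.23.

$111,129.23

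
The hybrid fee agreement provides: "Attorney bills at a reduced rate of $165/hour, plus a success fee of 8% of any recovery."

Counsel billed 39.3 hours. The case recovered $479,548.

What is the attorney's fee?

$44,848.34

Hourly: 39.3 × $165 = $6,484.50
Success fee: 8% of $479,548 = $38,363.84
Total: $6,484.50 + $38,363.84 = $44,848.34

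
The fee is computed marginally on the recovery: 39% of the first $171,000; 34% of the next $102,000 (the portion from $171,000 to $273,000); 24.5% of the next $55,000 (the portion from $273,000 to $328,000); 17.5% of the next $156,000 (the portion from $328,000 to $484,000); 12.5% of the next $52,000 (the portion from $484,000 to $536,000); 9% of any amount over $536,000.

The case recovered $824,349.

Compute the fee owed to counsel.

$174,596.41

First $171,000 at 39% = $66,690.00
Next $102,000 at 34% = $34,680.00
Next $55,000 at 24.5% = $13,475.00
Next $156,000 at 17.5% = $27,300.00
Next $52,000 at 12.5% = $6,500.00
Remaining $288,349 at 9% = $25,951.41
Fee: $66,690.00 + $34,680.00 + $13,475.00 + $27,300.00 + $6,500.00 + $25,951.41 = $174,596.41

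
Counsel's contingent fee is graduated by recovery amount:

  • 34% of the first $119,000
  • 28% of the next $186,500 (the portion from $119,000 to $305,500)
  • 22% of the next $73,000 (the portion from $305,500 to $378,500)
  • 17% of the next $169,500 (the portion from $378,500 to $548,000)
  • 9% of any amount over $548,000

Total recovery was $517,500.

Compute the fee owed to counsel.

$132,370.00

First $119,000 at 34% = $40,460.00
Next $186,500 at 28% = $52,220.00
Next $73,000 at 22% = $16,060.00
Remaining $139,000 at 17% = $23,630.00
Fee: $40,460.00 + $52,220.00 + $16,060.00 + $23,630.00 = $132,370.00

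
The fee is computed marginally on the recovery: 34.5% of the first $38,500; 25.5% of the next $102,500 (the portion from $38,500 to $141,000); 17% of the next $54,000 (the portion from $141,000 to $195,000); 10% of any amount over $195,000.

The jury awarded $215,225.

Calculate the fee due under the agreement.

$50,622.50

First $38,500 at 34.5% = $13,282.50
Next $102,500 at 25.5% = $26,137.50
Next $54,000 at 17% = $9,180.00
Remaining $20,225 at 10% = $2,022.50
Fee: $13,282.50 + $26,137.50 + $9,180.00 + $2,022.50 = $50,622.50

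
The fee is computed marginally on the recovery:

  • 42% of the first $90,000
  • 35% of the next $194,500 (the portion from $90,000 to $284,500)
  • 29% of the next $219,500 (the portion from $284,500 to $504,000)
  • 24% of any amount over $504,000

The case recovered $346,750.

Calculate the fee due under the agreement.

$123,927.50

First $90,000 at 42% = $37,800.00
Next $194,500 at 35% = $68,075.00
Remaining $62,250 at 29% = $18,052.50
Fee: $37,800.00 + $68,075.00 + $18,052.50 = $123,927.50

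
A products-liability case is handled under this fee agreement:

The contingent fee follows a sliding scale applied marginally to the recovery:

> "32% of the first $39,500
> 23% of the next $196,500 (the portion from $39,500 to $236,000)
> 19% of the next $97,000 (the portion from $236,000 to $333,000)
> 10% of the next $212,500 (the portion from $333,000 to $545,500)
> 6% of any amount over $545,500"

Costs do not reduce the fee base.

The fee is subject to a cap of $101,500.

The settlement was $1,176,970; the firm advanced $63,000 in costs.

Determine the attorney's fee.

Fee base is the gross recovery, $1,176,970; costs are reimbursed separately.
First $39,500 at 32% = $12,640.00
Next $196,500 at 23% = $45,195.00
Next $97,000 at 19% = $18,430.00
Next $212,500 at 10% = $21,250.00
Remaining $631,470 at 6% = $37,888.20
Fee: $12,640.00 + $45,195.00 + $18,430.00 + $21,250.00 + $37,888.20 = $135,403.20
$135,403.20 exceeds the $101,500 cap, so the fee is capped at $101,500.00.

$101,500.00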